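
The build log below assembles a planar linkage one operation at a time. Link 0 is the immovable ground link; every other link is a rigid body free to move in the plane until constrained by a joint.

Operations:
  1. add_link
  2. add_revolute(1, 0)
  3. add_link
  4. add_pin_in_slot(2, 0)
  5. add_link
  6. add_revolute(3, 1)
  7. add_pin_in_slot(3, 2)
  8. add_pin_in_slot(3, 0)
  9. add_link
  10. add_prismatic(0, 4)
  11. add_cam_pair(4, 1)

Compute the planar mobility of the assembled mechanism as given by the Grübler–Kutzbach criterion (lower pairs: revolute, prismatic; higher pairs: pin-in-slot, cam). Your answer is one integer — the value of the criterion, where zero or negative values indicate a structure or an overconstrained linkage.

link 0 = ground. State L|J1|J2 = 1|0|0
+link1  2|0|0
R(1,0) f=1→J1  2|1|0
+link2  3|1|0
PS(2,0) f=2→J2  3|1|1
+link3  4|1|1
R(3,1) f=1→J1  4|2|1
PS(3,2) f=2→J2  4|2|2
PS(3,0) f=2→J2  4|2|3
+link4  5|2|3
P(0,4) f=1→J1  5|3|3
C(4,1) f=2→J2  5|3|4
M = 3(5−1)−2·3−4 = 12−6−4 = 2

M = 2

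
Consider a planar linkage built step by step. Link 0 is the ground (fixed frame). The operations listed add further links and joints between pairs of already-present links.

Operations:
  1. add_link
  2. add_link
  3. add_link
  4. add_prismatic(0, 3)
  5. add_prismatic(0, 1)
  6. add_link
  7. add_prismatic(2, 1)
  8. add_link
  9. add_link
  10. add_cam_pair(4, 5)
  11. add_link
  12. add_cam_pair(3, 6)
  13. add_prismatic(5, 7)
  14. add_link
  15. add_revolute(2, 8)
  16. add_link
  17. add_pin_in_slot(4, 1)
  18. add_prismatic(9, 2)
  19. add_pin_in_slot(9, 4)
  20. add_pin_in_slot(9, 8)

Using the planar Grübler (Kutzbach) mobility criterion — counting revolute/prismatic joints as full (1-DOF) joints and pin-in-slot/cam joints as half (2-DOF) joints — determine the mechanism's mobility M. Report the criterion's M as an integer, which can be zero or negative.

M = 10

L=1 J1=0 J2=0
add link → L=2 J1=0 J2=0
add link → L=3 J1=0 J2=0
add link → L=4 J1=0 J2=0
P@0,3 dof=1 J1 → L=4 J1=1 J2=0
P@0,1 dof=1 J1 → L=4 J1=2 J2=0
add link → L=5 J1=2 J2=0
P@2,1 dof=1 J1 → L=5 J1=3 J2=0
add link → L=6 J1=3 J2=0
add link → L=7 J1=3 J2=0
C@4,5 dof=2 J2 → L=7 J1=3 J2=1
add link → L=8 J1=3 J2=1
C@3,6 dof=2 J2 → L=8 J1=3 J2=2
P@5,7 dof=1 J1 → L=8 J1=4 J2=2
add link → L=9 J1=4 J2=2
R@2,8 dof=1 J1 → L=9 J1=5 J2=2
add link → L=10 J1=5 J2=2
PS@4,1 dof=2 J2 → L=10 J1=5 J2=3
P@9,2 dof=1 J1 → L=10 J1=6 J2=3
PS@9,4 dof=2 J2 → L=10 J1=6 J2=4
PS@9,8 dof=2 J2 → L=10 J1=6 J2=5
M=3(L−1)−2J1−J2=3·9−2·6−5=10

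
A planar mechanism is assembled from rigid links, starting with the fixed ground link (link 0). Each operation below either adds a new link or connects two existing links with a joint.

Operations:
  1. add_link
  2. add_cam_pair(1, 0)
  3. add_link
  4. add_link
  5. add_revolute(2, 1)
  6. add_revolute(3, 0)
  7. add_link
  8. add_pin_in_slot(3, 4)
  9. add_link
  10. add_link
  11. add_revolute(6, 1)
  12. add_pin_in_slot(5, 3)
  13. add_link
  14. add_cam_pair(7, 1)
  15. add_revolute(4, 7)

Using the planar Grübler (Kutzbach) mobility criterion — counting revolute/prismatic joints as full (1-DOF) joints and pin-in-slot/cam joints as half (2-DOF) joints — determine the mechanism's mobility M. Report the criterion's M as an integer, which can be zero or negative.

M = 9

(L,J1,J2)=(1,0,0); link0 fixed
link1: (2,0,0)
C 1-0 [J2]: (2,0,1)
link2: (3,0,1)
link3: (4,0,1)
R 2-1 [J1]: (4,1,1)
R 3-0 [J1]: (4,2,1)
link4: (5,2,1)
PS 3-4 [J2]: (5,2,2)
link5: (6,2,2)
link6: (7,2,2)
R 6-1 [J1]: (7,3,2)
PS 5-3 [J2]: (7,3,3)
link7: (8,3,3)
C 7-1 [J2]: (8,3,4)
R 4-7 [J1]: (8,4,4)
Grübler: 3·7 − 2·4 − 4 = 9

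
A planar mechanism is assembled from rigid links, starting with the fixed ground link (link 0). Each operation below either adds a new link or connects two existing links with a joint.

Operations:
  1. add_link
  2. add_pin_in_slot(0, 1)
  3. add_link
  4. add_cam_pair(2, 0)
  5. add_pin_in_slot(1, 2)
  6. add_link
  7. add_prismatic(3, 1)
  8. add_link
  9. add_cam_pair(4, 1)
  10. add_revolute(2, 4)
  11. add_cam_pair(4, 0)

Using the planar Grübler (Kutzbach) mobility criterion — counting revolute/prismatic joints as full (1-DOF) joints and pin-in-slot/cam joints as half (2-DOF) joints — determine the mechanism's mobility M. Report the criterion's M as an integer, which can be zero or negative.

M = 3

L=1 J1=0 J2=0
add link → L=2 J1=0 J2=0
PS@0,1 dof=2 J2 → L=2 J1=0 J2=1
add link → L=3 J1=0 J2=1
C@2,0 dof=2 J2 → L=3 J1=0 J2=2
PS@1,2 dof=2 J2 → L=3 J1=0 J2=3
add link → L=4 J1=0 J2=3
P@3,1 dof=1 J1 → L=4 J1=1 J2=3
add link → L=5 J1=1 J2=3
C@4,1 dof=2 J2 → L=5 J1=1 J2=4
R@2,4 dof=1 J1 → L=5 J1=2 J2=4
C@4,0 dof=2 J2 → L=5 J1=2 J2=5
M=3(L−1)−2J1−J2=3·4−2·2−5=3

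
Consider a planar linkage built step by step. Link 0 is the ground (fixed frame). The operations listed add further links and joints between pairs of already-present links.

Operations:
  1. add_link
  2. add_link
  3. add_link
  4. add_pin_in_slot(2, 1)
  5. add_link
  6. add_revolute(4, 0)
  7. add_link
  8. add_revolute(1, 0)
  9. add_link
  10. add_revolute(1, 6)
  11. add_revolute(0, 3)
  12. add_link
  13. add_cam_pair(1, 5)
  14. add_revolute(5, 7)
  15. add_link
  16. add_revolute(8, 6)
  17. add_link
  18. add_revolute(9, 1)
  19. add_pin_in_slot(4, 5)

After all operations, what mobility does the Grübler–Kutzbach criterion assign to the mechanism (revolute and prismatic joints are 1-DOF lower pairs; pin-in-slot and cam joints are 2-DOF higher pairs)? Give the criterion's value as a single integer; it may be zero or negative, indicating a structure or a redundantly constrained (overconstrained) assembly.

M = 10

ground; <1,0,0>
#1 <2,0,0>
#2 <3,0,0>
#3 <4,0,0>
PS:2↔1 J2 <4,0,1>
#4 <5,0,1>
R:4↔0 J1 <5,1,1>
#5 <6,1,1>
R:1↔0 J1 <6,2,1>
#6 <7,2,1>
R:1↔6 J1 <7,3,1>
R:0↔3 J1 <7,4,1>
#7 <8,4,1>
C:1↔5 J2 <8,4,2>
R:5↔7 J1 <8,5,2>
#8 <9,5,2>
R:8↔6 J1 <9,6,2>
#9 <10,6,2>
R:9↔1 J1 <10,7,2>
PS:4↔5 J2 <10,7,3>
3×9 − 2×7 − 1×3 = 10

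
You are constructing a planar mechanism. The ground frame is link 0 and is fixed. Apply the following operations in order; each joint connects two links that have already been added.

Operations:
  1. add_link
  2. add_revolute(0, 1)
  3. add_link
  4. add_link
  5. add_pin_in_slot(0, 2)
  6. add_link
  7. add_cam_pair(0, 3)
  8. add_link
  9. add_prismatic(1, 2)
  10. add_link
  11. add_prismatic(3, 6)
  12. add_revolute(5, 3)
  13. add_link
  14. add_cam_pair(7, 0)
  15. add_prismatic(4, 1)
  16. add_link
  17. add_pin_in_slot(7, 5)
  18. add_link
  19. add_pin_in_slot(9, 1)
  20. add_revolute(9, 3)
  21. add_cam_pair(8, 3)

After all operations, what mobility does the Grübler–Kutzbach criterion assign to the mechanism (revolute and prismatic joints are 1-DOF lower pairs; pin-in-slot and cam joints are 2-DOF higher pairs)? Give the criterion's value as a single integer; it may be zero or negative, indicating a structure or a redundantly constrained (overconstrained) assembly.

link 0 = ground. State L|J1|J2 = 1|0|0
+link1  2|0|0
R(0,1) f=1→J1  2|1|0
+link2  3|1|0
+link3  4|1|0
PS(0,2) f=2→J2  4|1|1
+link4  5|1|1
C(0,3) f=2→J2  5|1|2
+link5  6|1|2
P(1,2) f=1→J1  6|2|2
+link6  7|2|2
P(3,6) f=1→J1  7|3|2
R(5,3) f=1→J1  7|4|2
+link7  8|4|2
C(7,0) f=2→J2  8|4|3
P(4,1) f=1→J1  8|5|3
+link8  9|5|3
PS(7,5) f=2→J2  9|5|4
+link9  10|5|4
PS(9,1) f=2→J2  10|5|5
R(9,3) f=1→J1  10|6|5
C(8,3) f=2→J2  10|6|6
M = 3(10−1)−2·6−6 = 27−12−6 = 9

M = 9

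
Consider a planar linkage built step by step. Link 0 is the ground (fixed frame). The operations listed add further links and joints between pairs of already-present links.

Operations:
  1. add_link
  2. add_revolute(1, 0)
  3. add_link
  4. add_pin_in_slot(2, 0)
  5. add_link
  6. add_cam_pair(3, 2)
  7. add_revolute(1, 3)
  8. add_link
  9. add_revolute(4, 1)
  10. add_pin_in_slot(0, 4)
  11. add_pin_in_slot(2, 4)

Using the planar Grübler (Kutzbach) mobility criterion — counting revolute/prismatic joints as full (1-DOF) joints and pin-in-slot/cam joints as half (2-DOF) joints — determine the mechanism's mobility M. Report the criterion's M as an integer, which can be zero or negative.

M = 2

ground; <1,0,0>
#1 <2,0,0>
R:1↔0 J1 <2,1,0>
#2 <3,1,0>
PS:2↔0 J2 <3,1,1>
#3 <4,1,1>
C:3↔2 J2 <4,1,2>
R:1↔3 J1 <4,2,2>
#4 <5,2,2>
R:4↔1 J1 <5,3,2>
PS:0↔4 J2 <5,3,3>
PS:2↔4 J2 <5,3,4>
3×4 − 2×3 − 1×4 = 2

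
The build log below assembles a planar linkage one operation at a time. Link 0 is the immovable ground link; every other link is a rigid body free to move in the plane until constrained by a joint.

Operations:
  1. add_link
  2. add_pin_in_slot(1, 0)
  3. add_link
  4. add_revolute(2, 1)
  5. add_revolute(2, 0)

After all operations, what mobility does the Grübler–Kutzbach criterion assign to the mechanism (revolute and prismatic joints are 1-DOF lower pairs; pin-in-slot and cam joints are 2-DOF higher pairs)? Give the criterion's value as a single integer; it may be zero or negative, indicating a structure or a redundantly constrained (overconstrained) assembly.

(L,J1,J2)=(1,0,0); link0 fixed
link1: (2,0,0)
PS 1-0 [J2]: (2,0,1)
link2: (3,0,1)
R 2-1 [J1]: (3,1,1)
R 2-0 [J1]: (3,2,1)
Grübler: 3·2 − 2·2 − 1 = 1

M = 1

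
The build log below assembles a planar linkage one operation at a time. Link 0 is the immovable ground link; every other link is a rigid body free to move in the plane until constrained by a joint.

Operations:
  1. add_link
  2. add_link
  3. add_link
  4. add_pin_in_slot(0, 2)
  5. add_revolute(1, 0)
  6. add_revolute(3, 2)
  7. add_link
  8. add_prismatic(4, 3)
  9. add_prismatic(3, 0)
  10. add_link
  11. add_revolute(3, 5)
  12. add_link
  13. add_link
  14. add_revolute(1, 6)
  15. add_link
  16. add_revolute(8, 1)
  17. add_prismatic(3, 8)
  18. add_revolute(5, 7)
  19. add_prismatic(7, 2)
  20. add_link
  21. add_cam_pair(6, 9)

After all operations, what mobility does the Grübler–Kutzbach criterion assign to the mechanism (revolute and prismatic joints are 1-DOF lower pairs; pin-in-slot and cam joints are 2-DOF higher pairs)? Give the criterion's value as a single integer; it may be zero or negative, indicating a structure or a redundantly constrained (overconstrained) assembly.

M = 5

L=1 J1=0 J2=0
add link → L=2 J1=0 J2=0
add link → L=3 J1=0 J2=0
add link → L=4 J1=0 J2=0
PS@0,2 dof=2 J2 → L=4 J1=0 J2=1
R@1,0 dof=1 J1 → L=4 J1=1 J2=1
R@3,2 dof=1 J1 → L=4 J1=2 J2=1
add link → L=5 J1=2 J2=1
P@4,3 dof=1 J1 → L=5 J1=3 J2=1
P@3,0 dof=1 J1 → L=5 J1=4 J2=1
add link → L=6 J1=4 J2=1
R@3,5 dof=1 J1 → L=6 J1=5 J2=1
add link → L=7 J1=5 J2=1
add link → L=8 J1=5 J2=1
R@1,6 dof=1 J1 → L=8 J1=6 J2=1
add link → L=9 J1=6 J2=1
R@8,1 dof=1 J1 → L=9 J1=7 J2=1
P@3,8 dof=1 J1 → L=9 J1=8 J2=1
R@5,7 dof=1 J1 → L=9 J1=9 J2=1
P@7,2 dof=1 J1 → L=9 J1=10 J2=1
add link → L=10 J1=10 J2=1
C@6,9 dof=2 J2 → L=10 J1=10 J2=2
M=3(L−1)−2J1−J2=3·9−2·10−2=5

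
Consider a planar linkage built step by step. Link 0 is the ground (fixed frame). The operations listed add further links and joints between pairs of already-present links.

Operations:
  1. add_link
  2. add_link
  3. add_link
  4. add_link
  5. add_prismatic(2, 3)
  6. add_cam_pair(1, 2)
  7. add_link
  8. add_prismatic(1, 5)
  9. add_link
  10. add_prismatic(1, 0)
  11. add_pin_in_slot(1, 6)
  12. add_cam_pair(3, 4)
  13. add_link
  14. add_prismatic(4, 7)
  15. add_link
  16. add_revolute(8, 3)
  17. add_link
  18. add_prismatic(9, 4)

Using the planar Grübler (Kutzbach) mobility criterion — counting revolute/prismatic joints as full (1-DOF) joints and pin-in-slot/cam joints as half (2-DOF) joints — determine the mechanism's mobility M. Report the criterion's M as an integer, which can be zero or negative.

M = 12

[1;0;0] (link 0 is ground)
L+ [2;0;0]
L+ [3;0;0]
L+ [4;0;0]
L+ [5;0;0]
P(2,3)∈J1 [5;1;0]
C(1,2)∈J2 [5;1;1]
L+ [6;1;1]
P(1,5)∈J1 [6;2;1]
L+ [7;2;1]
P(1,0)∈J1 [7;3;1]
PS(1,6)∈J2 [7;3;2]
C(3,4)∈J2 [7;3;3]
L+ [8;3;3]
P(4,7)∈J1 [8;4;3]
L+ [9;4;3]
R(8,3)∈J1 [9;5;3]
L+ [10;5;3]
P(9,4)∈J1 [10;6;3]
mobility = 27 − 12 − 3 = 12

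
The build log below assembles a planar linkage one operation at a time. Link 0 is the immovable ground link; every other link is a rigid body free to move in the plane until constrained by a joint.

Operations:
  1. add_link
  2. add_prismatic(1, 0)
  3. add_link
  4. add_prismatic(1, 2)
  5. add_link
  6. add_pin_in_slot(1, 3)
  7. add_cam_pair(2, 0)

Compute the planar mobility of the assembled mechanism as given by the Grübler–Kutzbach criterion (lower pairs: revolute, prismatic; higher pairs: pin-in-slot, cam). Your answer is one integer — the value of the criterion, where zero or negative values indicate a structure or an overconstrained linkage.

link 0 = ground. State L|J1|J2 = 1|0|0
+link1  2|0|0
P(1,0) f=1→J1  2|1|0
+link2  3|1|0
P(1,2) f=1→J1  3|2|0
+link3  4|2|0
PS(1,3) f=2→J2  4|2|1
C(2,0) f=2→J2  4|2|2
M = 3(4−1)−2·2−2 = 9−4−2 = 3

M = 3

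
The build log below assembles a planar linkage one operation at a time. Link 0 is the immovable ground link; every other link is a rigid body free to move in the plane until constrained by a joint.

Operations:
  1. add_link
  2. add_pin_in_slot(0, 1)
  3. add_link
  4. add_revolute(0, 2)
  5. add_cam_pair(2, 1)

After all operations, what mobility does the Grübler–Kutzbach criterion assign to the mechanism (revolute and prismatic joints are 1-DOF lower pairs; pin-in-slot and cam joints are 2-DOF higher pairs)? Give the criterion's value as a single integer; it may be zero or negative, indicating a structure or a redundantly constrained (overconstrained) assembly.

L=1 J1=0 J2=0
add link → L=2 J1=0 J2=0
PS@0,1 dof=2 J2 → L=2 J1=0 J2=1
add link → L=3 J1=0 J2=1
R@0,2 dof=1 J1 → L=3 J1=1 J2=1
C@2,1 dof=2 J2 → L=3 J1=1 J2=2
M=3(L−1)−2J1−J2=3·2−2·1−2=2

M = 2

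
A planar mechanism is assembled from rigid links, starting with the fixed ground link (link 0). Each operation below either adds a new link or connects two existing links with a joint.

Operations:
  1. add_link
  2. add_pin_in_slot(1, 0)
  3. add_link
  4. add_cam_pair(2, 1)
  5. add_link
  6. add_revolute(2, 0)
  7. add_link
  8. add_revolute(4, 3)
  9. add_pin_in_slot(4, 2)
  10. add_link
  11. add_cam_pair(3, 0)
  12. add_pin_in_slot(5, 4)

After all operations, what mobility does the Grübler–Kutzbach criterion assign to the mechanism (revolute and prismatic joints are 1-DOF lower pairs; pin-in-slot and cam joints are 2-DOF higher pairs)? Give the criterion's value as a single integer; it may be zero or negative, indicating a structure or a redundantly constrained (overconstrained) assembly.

M = 6

ground; <1,0,0>
#1 <2,0,0>
PS:1↔0 J2 <2,0,1>
#2 <3,0,1>
C:2↔1 J2 <3,0,2>
#3 <4,0,2>
R:2↔0 J1 <4,1,2>
#4 <5,1,2>
R:4↔3 J1 <5,2,2>
PS:4↔2 J2 <5,2,3>
#5 <6,2,3>
C:3↔0 J2 <6,2,4>
PS:5↔4 J2 <6,2,5>
3×5 − 2×2 − 1×5 = 6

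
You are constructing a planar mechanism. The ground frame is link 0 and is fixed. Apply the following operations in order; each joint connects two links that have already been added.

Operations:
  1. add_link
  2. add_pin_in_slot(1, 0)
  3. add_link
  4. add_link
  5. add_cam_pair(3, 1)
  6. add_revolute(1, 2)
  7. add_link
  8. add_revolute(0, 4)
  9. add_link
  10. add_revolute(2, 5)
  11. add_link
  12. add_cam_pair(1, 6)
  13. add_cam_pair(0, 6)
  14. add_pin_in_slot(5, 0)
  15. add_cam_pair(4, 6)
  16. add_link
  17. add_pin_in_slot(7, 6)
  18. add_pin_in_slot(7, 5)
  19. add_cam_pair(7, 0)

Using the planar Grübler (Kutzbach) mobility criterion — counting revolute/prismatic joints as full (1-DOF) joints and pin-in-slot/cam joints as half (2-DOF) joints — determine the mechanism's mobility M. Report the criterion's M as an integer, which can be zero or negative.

M = 6

L=1 J1=0 J2=0
add link → L=2 J1=0 J2=0
PS@1,0 dof=2 J2 → L=2 J1=0 J2=1
add link → L=3 J1=0 J2=1
add link → L=4 J1=0 J2=1
C@3,1 dof=2 J2 → L=4 J1=0 J2=2
R@1,2 dof=1 J1 → L=4 J1=1 J2=2
add link → L=5 J1=1 J2=2
R@0,4 dof=1 J1 → L=5 J1=2 J2=2
add link → L=6 J1=2 J2=2
R@2,5 dof=1 J1 → L=6 J1=3 J2=2
add link → L=7 J1=3 J2=2
C@1,6 dof=2 J2 → L=7 J1=3 J2=3
C@0,6 dof=2 J2 → L=7 J1=3 J2=4
PS@5,0 dof=2 J2 → L=7 J1=3 J2=5
C@4,6 dof=2 J2 → L=7 J1=3 J2=6
add link → L=8 J1=3 J2=6
PS@7,6 dof=2 J2 → L=8 J1=3 J2=7
PS@7,5 dof=2 J2 → L=8 J1=3 J2=8
C@7,0 dof=2 J2 → L=8 J1=3 J2=9
M=3(L−1)−2J1−J2=3·7−2·3−9=6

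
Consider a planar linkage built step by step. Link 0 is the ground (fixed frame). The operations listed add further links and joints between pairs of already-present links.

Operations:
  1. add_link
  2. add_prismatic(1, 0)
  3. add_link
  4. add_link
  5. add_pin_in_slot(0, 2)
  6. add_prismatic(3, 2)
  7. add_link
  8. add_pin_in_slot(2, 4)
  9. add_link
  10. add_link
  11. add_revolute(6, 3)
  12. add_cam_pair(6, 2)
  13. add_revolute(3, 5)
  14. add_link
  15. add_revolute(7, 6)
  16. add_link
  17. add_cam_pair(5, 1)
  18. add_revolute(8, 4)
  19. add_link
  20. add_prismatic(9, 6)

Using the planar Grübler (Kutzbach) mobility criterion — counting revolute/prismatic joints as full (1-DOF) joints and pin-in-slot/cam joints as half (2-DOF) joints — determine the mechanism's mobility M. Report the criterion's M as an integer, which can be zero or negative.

link 0 = ground. State L|J1|J2 = 1|0|0
+link1  2|0|0
P(1,0) f=1→J1  2|1|0
+link2  3|1|0
+link3  4|1|0
PS(0,2) f=2→J2  4|1|1
P(3,2) f=1→J1  4|2|1
+link4  5|2|1
PS(2,4) f=2→J2  5|2|2
+link5  6|2|2
+link6  7|2|2
R(6,3) f=1→J1  7|3|2
C(6,2) f=2→J2  7|3|3
R(3,5) f=1→J1  7|4|3
+link7  8|4|3
R(7,6) f=1→J1  8|5|3
+link8  9|5|3
C(5,1) f=2→J2  9|5|4
R(8,4) f=1→J1  9|6|4
+link9  10|6|4
P(9,6) f=1→J1  10|7|4
M = 3(10−1)−2·7−4 = 27−14−4 = 9

M = 9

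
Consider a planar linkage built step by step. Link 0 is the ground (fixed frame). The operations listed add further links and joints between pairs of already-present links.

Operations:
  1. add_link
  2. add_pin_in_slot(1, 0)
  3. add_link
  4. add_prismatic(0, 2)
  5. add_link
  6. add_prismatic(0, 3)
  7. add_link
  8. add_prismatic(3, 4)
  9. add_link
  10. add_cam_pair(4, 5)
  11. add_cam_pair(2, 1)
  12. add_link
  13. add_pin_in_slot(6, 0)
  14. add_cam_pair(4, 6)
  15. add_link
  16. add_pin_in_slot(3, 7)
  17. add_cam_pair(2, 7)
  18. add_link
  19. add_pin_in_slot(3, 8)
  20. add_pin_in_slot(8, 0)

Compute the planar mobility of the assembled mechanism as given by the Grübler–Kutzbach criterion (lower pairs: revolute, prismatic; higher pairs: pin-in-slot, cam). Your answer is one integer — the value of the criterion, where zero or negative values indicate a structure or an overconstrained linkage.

M = 9

[1;0;0] (link 0 is ground)
L+ [2;0;0]
PS(1,0)∈J2 [2;0;1]
L+ [3;0;1]
P(0,2)∈J1 [3;1;1]
L+ [4;1;1]
P(0,3)∈J1 [4;2;1]
L+ [5;2;1]
P(3,4)∈J1 [5;3;1]
L+ [6;3;1]
C(4,5)∈J2 [6;3;2]
C(2,1)∈J2 [6;3;3]
L+ [7;3;3]
PS(6,0)∈J2 [7;3;4]
C(4,6)∈J2 [7;3;5]
L+ [8;3;5]
PS(3,7)∈J2 [8;3;6]
C(2,7)∈J2 [8;3;7]
L+ [9;3;7]
PS(3,8)∈J2 [9;3;8]
PS(8,0)∈J2 [9;3;9]
mobility = 24 − 6 − 9 = 9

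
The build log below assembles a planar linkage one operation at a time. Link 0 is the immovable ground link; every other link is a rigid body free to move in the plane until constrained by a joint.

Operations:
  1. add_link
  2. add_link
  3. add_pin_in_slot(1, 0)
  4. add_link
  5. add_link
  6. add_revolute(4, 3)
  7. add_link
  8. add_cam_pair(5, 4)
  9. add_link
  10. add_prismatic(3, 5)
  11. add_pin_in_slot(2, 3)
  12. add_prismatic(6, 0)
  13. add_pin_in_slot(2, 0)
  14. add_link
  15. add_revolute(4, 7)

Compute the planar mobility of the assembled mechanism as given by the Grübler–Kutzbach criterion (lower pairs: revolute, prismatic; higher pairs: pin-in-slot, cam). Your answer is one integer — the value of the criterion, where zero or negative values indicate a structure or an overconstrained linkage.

M = 9

L=1 J1=0 J2=0
add link → L=2 J1=0 J2=0
add link → L=3 J1=0 J2=0
PS@1,0 dof=2 J2 → L=3 J1=0 J2=1
add link → L=4 J1=0 J2=1
add link → L=5 J1=0 J2=1
R@4,3 dof=1 J1 → L=5 J1=1 J2=1
add link → L=6 J1=1 J2=1
C@5,4 dof=2 J2 → L=6 J1=1 J2=2
add link → L=7 J1=1 J2=2
P@3,5 dof=1 J1 → L=7 J1=2 J2=2
PS@2,3 dof=2 J2 → L=7 J1=2 J2=3
P@6,0 dof=1 J1 → L=7 J1=3 J2=3
PS@2,0 dof=2 J2 → L=7 J1=3 J2=4
add link → L=8 J1=3 J2=4
R@4,7 dof=1 J1 → L=8 J1=4 J2=4
M=3(L−1)−2J1−J2=3·7−2·4−4=9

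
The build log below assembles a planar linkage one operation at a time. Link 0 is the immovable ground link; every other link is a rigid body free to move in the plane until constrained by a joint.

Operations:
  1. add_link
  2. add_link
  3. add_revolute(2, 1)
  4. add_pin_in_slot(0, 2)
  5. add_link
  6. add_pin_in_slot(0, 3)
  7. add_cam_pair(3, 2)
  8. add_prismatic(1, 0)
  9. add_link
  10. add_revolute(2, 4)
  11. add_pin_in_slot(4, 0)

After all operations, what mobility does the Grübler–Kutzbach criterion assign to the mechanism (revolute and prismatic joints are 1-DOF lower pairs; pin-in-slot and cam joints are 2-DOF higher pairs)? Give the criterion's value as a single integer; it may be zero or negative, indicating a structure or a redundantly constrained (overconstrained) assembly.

[1;0;0] (link 0 is ground)
L+ [2;0;0]
L+ [3;0;0]
R(2,1)∈J1 [3;1;0]
PS(0,2)∈J2 [3;1;1]
L+ [4;1;1]
PS(0,3)∈J2 [4;1;2]
C(3,2)∈J2 [4;1;3]
P(1,0)∈J1 [4;2;3]
L+ [5;2;3]
R(2,4)∈J1 [5;3;3]
PS(4,0)∈J2 [5;3;4]
mobility = 12 − 6 − 4 = 2

M = 2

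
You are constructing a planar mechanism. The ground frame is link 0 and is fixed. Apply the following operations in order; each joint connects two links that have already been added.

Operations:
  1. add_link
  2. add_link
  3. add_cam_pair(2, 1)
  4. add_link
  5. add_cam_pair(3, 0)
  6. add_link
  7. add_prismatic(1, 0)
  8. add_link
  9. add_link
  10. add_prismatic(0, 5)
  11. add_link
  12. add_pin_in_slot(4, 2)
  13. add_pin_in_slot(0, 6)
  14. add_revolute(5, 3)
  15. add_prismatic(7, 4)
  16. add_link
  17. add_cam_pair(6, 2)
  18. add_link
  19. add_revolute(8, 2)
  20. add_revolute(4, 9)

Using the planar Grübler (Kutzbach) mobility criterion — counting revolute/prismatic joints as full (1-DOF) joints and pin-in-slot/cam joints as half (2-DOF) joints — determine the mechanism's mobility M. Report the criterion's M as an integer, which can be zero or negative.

M = 10

[1;0;0] (link 0 is ground)
L+ [2;0;0]
L+ [3;0;0]
C(2,1)∈J2 [3;0;1]
L+ [4;0;1]
C(3,0)∈J2 [4;0;2]
L+ [5;0;2]
P(1,0)∈J1 [5;1;2]
L+ [6;1;2]
L+ [7;1;2]
P(0,5)∈J1 [7;2;2]
L+ [8;2;2]
PS(4,2)∈J2 [8;2;3]
PS(0,6)∈J2 [8;2;4]
R(5,3)∈J1 [8;3;4]
P(7,4)∈J1 [8;4;4]
L+ [9;4;4]
C(6,2)∈J2 [9;4;5]
L+ [10;4;5]
R(8,2)∈J1 [10;5;5]
R(4,9)∈J1 [10;6;5]
mobility = 27 − 12 − 5 = 10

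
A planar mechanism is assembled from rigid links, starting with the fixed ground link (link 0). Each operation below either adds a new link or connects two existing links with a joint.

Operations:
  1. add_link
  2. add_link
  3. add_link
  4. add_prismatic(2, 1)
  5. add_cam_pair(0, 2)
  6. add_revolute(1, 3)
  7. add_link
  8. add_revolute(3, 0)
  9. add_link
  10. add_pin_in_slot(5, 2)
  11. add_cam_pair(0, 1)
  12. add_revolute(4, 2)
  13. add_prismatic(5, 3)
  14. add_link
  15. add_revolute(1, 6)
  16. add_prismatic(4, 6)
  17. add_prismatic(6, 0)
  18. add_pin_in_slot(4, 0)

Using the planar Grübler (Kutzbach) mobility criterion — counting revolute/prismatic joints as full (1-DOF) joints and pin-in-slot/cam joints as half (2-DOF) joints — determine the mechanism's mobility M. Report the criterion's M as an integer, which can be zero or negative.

M = -2

(L,J1,J2)=(1,0,0); link0 fixed
link1: (2,0,0)
link2: (3,0,0)
link3: (4,0,0)
P 2-1 [J1]: (4,1,0)
C 0-2 [J2]: (4,1,1)
R 1-3 [J1]: (4,2,1)
link4: (5,2,1)
R 3-0 [J1]: (5,3,1)
link5: (6,3,1)
PS 5-2 [J2]: (6,3,2)
C 0-1 [J2]: (6,3,3)
R 4-2 [J1]: (6,4,3)
P 5-3 [J1]: (6,5,3)
link6: (7,5,3)
R 1-6 [J1]: (7,6,3)
P 4-6 [J1]: (7,7,3)
P 6-0 [J1]: (7,8,3)
PS 4-0 [J2]: (7,8,4)
Grübler: 3·6 − 2·8 − 4 = -2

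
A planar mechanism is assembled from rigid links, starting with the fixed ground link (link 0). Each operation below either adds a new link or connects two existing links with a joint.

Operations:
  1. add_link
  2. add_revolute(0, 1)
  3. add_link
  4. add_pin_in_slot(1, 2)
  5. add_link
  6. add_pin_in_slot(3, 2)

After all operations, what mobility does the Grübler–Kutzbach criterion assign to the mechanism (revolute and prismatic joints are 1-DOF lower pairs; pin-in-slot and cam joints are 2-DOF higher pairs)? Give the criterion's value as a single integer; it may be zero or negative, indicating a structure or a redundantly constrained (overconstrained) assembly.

L=1 J1=0 J2=0
add link → L=2 J1=0 J2=0
R@0,1 dof=1 J1 → L=2 J1=1 J2=0
add link → L=3 J1=1 J2=0
PS@1,2 dof=2 J2 → L=3 J1=1 J2=1
add link → L=4 J1=1 J2=1
PS@3,2 dof=2 J2 → L=4 J1=1 J2=2
M=3(L−1)−2J1−J2=3·3−2·1−2=5

M = 5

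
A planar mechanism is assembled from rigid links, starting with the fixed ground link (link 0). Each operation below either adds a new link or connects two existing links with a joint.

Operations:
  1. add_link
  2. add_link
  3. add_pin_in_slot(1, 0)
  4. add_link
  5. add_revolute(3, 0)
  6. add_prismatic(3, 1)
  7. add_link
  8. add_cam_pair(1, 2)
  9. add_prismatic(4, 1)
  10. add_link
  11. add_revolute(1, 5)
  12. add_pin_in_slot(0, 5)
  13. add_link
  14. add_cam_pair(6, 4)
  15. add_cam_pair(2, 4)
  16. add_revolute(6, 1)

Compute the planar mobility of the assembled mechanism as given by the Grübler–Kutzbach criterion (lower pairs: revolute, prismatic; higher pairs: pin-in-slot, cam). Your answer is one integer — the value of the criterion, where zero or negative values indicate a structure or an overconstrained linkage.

M = 3

(L,J1,J2)=(1,0,0); link0 fixed
link1: (2,0,0)
link2: (3,0,0)
PS 1-0 [J2]: (3,0,1)
link3: (4,0,1)
R 3-0 [J1]: (4,1,1)
P 3-1 [J1]: (4,2,1)
link4: (5,2,1)
C 1-2 [J2]: (5,2,2)
P 4-1 [J1]: (5,3,2)
link5: (6,3,2)
R 1-5 [J1]: (6,4,2)
PS 0-5 [J2]: (6,4,3)
link6: (7,4,3)
C 6-4 [J2]: (7,4,4)
C 2-4 [J2]: (7,4,5)
R 6-1 [J1]: (7,5,5)
Grübler: 3·6 − 2·5 − 5 = 3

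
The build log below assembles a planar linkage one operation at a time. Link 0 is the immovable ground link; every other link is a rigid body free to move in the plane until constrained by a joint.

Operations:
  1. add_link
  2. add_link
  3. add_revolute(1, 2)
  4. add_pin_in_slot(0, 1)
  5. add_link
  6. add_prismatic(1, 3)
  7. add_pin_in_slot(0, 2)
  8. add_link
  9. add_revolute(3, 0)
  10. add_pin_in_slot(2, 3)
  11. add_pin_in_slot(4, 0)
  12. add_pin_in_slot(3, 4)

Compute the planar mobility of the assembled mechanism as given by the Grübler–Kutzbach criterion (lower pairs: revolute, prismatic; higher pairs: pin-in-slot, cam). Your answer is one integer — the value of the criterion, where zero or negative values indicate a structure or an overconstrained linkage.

M = 1

link 0 = ground. State L|J1|J2 = 1|0|0
+link1  2|0|0
+link2  3|0|0
R(1,2) f=1→J1  3|1|0
PS(0,1) f=2→J2  3|1|1
+link3  4|1|1
P(1,3) f=1→J1  4|2|1
PS(0,2) f=2→J2  4|2|2
+link4  5|2|2
R(3,0) f=1→J1  5|3|2
PS(2,3) f=2→J2  5|3|3
PS(4,0) f=2→J2  5|3|4
PS(3,4) f=2→J2  5|3|5
M = 3(5−1)−2·3−5 = 12−6−5 = 1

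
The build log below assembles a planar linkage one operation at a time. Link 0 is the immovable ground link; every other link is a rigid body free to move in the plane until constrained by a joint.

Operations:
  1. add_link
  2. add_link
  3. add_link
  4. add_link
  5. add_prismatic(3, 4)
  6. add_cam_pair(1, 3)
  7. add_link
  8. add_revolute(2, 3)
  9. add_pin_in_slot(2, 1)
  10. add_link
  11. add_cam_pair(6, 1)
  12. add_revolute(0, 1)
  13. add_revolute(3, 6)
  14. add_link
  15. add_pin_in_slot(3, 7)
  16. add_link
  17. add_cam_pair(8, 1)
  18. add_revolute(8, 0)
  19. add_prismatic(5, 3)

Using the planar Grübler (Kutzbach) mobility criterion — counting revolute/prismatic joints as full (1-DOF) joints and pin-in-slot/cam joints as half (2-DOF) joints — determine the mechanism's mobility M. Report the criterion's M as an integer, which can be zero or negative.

L=1 J1=0 J2=0
add link → L=2 J1=0 J2=0
add link → L=3 J1=0 J2=0
add link → L=4 J1=0 J2=0
add link → L=5 J1=0 J2=0
P@3,4 dof=1 J1 → L=5 J1=1 J2=0
C@1,3 dof=2 J2 → L=5 J1=1 J2=1
add link → L=6 J1=1 J2=1
R@2,3 dof=1 J1 → L=6 J1=2 J2=1
PS@2,1 dof=2 J2 → L=6 J1=2 J2=2
add link → L=7 J1=2 J2=2
C@6,1 dof=2 J2 → L=7 J1=2 J2=3
R@0,1 dof=1 J1 → L=7 J1=3 J2=3
R@3,6 dof=1 J1 → L=7 J1=4 J2=3
add link → L=8 J1=4 J2=3
PS@3,7 dof=2 J2 → L=8 J1=4 J2=4
add link → L=9 J1=4 J2=4
C@8,1 dof=2 J2 → L=9 J1=4 J2=5
R@8,0 dof=1 J1 → L=9 J1=5 J2=5
P@5,3 dof=1 J1 → L=9 J1=6 J2=5
M=3(L−1)−2J1−J2=3·8−2·6−5=7

M = 7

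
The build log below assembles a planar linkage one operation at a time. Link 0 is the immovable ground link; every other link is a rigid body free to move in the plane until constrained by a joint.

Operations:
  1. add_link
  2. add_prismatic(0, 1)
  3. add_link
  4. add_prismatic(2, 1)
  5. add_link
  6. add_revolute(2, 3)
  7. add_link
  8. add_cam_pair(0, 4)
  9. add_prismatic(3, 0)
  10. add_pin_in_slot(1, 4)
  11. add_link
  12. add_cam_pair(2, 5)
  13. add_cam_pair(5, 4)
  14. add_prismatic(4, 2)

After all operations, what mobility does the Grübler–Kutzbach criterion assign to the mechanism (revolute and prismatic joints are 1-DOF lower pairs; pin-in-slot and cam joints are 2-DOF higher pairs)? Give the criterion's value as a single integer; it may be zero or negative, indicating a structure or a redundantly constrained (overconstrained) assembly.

(L,J1,J2)=(1,0,0); link0 fixed
link1: (2,0,0)
P 0-1 [J1]: (2,1,0)
link2: (3,1,0)
P 2-1 [J1]: (3,2,0)
link3: (4,2,0)
R 2-3 [J1]: (4,3,0)
link4: (5,3,0)
C 0-4 [J2]: (5,3,1)
P 3-0 [J1]: (5,4,1)
PS 1-4 [J2]: (5,4,2)
link5: (6,4,2)
C 2-5 [J2]: (6,4,3)
C 5-4 [J2]: (6,4,4)
P 4-2 [J1]: (6,5,4)
Grübler: 3·5 − 2·5 − 4 = 1

M = 1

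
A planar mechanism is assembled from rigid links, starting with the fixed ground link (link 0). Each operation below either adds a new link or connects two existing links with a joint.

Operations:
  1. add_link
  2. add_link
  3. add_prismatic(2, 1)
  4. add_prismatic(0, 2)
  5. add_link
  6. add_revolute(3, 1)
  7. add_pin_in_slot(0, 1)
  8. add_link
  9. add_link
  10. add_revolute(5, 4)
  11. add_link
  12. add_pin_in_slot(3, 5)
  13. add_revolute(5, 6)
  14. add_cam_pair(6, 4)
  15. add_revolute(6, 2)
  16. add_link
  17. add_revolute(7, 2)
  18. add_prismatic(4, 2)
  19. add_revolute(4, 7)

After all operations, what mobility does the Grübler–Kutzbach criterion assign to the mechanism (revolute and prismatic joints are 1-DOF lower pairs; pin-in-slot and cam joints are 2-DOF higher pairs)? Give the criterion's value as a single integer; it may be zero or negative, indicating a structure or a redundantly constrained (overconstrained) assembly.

M = 0

(L,J1,J2)=(1,0,0); link0 fixed
link1: (2,0,0)
link2: (3,0,0)
P 2-1 [J1]: (3,1,0)
P 0-2 [J1]: (3,2,0)
link3: (4,2,0)
R 3-1 [J1]: (4,3,0)
PS 0-1 [J2]: (4,3,1)
link4: (5,3,1)
link5: (6,3,1)
R 5-4 [J1]: (6,4,1)
link6: (7,4,1)
PS 3-5 [J2]: (7,4,2)
R 5-6 [J1]: (7,5,2)
C 6-4 [J2]: (7,5,3)
R 6-2 [J1]: (7,6,3)
link7: (8,6,3)
R 7-2 [J1]: (8,7,3)
P 4-2 [J1]: (8,8,3)
R 4-7 [J1]: (8,9,3)
Grübler: 3·7 − 2·9 − 3 = 0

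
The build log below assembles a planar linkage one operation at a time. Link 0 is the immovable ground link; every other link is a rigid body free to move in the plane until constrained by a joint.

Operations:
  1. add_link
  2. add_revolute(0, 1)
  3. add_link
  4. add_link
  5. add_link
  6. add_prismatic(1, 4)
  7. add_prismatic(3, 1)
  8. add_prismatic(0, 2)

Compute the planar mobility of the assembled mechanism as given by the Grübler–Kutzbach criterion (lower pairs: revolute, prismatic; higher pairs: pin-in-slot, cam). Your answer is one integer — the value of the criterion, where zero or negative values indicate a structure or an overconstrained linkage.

link 0 = ground. State L|J1|J2 = 1|0|0
+link1  2|0|0
R(0,1) f=1→J1  2|1|0
+link2  3|1|0
+link3  4|1|0
+link4  5|1|0
P(1,4) f=1→J1  5|2|0
P(3,1) f=1→J1  5|3|0
P(0,2) f=1→J1  5|4|0
M = 3(5−1)−2·4−0 = 12−8−0 = 4

M = 4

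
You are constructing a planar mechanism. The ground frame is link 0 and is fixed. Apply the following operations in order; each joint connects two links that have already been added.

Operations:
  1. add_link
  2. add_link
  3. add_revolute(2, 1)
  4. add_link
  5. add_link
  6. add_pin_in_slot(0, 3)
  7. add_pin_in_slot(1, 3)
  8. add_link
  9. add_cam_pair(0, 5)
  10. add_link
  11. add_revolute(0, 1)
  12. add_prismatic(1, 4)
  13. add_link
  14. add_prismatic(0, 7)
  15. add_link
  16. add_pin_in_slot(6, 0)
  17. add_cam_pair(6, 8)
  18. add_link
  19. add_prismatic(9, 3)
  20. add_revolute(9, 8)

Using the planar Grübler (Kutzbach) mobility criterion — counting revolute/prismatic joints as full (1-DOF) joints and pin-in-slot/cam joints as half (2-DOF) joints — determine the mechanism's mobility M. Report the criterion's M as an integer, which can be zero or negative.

ground; <1,0,0>
#1 <2,0,0>
#2 <3,0,0>
R:2↔1 J1 <3,1,0>
#3 <4,1,0>
#4 <5,1,0>
PS:0↔3 J2 <5,1,1>
PS:1↔3 J2 <5,1,2>
#5 <6,1,2>
C:0↔5 J2 <6,1,3>
#6 <7,1,3>
R:0↔1 J1 <7,2,3>
P:1↔4 J1 <7,3,3>
#7 <8,3,3>
P:0↔7 J1 <8,4,3>
#8 <9,4,3>
PS:6↔0 J2 <9,4,4>
C:6↔8 J2 <9,4,5>
#9 <10,4,5>
P:9↔3 J1 <10,5,5>
R:9↔8 J1 <10,6,5>
3×9 − 2×6 − 1×5 = 10

M = 10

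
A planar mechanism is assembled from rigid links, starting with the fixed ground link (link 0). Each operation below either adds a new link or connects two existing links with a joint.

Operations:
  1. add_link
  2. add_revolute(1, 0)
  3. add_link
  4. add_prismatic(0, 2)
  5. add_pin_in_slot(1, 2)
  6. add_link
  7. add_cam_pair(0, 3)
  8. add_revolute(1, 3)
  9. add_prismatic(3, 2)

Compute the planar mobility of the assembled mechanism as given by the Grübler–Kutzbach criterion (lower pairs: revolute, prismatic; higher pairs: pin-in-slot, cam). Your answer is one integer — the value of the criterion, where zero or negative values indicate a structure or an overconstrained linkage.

(L,J1,J2)=(1,0,0); link0 fixed
link1: (2,0,0)
R 1-0 [J1]: (2,1,0)
link2: (3,1,0)
P 0-2 [J1]: (3,2,0)
PS 1-2 [J2]: (3,2,1)
link3: (4,2,1)
C 0-3 [J2]: (4,2,2)
R 1-3 [J1]: (4,3,2)
P 3-2 [J1]: (4,4,2)
Grübler: 3·3 − 2·4 − 2 = -1

M = -1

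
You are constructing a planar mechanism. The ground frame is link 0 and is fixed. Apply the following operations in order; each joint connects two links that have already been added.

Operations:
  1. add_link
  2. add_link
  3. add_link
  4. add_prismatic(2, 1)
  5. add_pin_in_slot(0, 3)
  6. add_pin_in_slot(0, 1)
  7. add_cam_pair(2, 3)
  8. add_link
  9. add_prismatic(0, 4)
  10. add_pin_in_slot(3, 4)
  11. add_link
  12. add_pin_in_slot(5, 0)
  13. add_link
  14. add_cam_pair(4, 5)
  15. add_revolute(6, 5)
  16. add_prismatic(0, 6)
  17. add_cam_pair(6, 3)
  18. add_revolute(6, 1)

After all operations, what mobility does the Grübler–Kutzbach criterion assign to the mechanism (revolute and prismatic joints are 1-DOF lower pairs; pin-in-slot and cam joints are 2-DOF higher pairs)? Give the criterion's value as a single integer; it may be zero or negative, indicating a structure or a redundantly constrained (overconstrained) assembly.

M = 1

[1;0;0] (link 0 is ground)
L+ [2;0;0]
L+ [3;0;0]
L+ [4;0;0]
P(2,1)∈J1 [4;1;0]
PS(0,3)∈J2 [4;1;1]
PS(0,1)∈J2 [4;1;2]
C(2,3)∈J2 [4;1;3]
L+ [5;1;3]
P(0,4)∈J1 [5;2;3]
PS(3,4)∈J2 [5;2;4]
L+ [6;2;4]
PS(5,0)∈J2 [6;2;5]
L+ [7;2;5]
C(4,5)∈J2 [7;2;6]
R(6,5)∈J1 [7;3;6]
P(0,6)∈J1 [7;4;6]
C(6,3)∈J2 [7;4;7]
R(6,1)∈J1 [7;5;7]
mobility = 18 − 10 − 7 = 1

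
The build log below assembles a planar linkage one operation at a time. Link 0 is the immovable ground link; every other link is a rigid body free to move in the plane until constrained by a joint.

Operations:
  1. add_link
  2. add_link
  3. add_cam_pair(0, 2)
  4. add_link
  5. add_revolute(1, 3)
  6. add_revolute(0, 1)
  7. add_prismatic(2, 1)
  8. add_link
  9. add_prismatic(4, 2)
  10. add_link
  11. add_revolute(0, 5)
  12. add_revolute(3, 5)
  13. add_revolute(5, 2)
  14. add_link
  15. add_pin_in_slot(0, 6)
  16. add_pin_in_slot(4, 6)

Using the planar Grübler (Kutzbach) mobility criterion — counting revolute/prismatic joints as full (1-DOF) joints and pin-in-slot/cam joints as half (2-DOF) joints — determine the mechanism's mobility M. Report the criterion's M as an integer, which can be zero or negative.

M = 1

ground; <1,0,0>
#1 <2,0,0>
#2 <3,0,0>
C:0↔2 J2 <3,0,1>
#3 <4,0,1>
R:1↔3 J1 <4,1,1>
R:0↔1 J1 <4,2,1>
P:2↔1 J1 <4,3,1>
#4 <5,3,1>
P:4↔2 J1 <5,4,1>
#5 <6,4,1>
R:0↔5 J1 <6,5,1>
R:3↔5 J1 <6,6,1>
R:5↔2 J1 <6,7,1>
#6 <7,7,1>
PS:0↔6 J2 <7,7,2>
PS:4↔6 J2 <7,7,3>
3×6 − 2×7 − 1×3 = 1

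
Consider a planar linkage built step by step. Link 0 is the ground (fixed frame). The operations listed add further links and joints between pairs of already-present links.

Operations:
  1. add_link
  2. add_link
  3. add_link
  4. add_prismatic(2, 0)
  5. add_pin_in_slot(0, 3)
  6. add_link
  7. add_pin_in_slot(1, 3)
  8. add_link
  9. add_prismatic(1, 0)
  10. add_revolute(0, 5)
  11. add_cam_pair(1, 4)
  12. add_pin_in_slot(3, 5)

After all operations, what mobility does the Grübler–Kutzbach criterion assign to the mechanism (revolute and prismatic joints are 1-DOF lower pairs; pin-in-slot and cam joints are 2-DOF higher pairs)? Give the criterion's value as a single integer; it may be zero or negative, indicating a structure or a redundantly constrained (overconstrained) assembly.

L=1 J1=0 J2=0
add link → L=2 J1=0 J2=0
add link → L=3 J1=0 J2=0
add link → L=4 J1=0 J2=0
P@2,0 dof=1 J1 → L=4 J1=1 J2=0
PS@0,3 dof=2 J2 → L=4 J1=1 J2=1
add link → L=5 J1=1 J2=1
PS@1,3 dof=2 J2 → L=5 J1=1 J2=2
add link → L=6 J1=1 J2=2
P@1,0 dof=1 J1 → L=6 J1=2 J2=2
R@0,5 dof=1 J1 → L=6 J1=3 J2=2
C@1,4 dof=2 J2 → L=6 J1=3 J2=3
PS@3,5 dof=2 J2 → L=6 J1=3 J2=4
M=3(L−1)−2J1−J2=3·5−2·3−4=5

M = 5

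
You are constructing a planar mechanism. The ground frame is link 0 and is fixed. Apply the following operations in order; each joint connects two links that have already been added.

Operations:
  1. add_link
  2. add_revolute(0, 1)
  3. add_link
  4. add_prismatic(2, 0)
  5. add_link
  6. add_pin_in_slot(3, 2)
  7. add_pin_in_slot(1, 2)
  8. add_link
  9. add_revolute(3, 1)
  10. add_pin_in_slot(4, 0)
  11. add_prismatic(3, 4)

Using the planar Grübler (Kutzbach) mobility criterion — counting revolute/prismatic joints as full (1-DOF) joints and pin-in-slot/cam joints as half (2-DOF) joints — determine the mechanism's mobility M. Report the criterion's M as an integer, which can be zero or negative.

M = 1

L=1 J1=0 J2=0
add link → L=2 J1=0 J2=0
R@0,1 dof=1 J1 → L=2 J1=1 J2=0
add link → L=3 J1=1 J2=0
P@2,0 dof=1 J1 → L=3 J1=2 J2=0
add link → L=4 J1=2 J2=0
PS@3,2 dof=2 J2 → L=4 J1=2 J2=1
PS@1,2 dof=2 J2 → L=4 J1=2 J2=2
add link → L=5 J1=2 J2=2
R@3,1 dof=1 J1 → L=5 J1=3 J2=2
PS@4,0 dof=2 J2 → L=5 J1=3 J2=3
P@3,4 dof=1 J1 → L=5 J1=4 J2=3
M=3(L−1)−2J1−J2=3·4−2·4−3=1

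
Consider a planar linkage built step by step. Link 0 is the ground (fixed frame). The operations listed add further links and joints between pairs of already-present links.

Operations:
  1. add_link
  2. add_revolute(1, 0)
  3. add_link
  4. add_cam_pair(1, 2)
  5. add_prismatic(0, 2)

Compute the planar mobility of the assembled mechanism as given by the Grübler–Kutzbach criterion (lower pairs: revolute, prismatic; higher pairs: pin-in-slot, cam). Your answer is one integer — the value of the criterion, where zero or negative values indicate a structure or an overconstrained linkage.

L=1 J1=0 J2=0
add link → L=2 J1=0 J2=0
R@1,0 dof=1 J1 → L=2 J1=1 J2=0
add link → L=3 J1=1 J2=0
C@1,2 dof=2 J2 → L=3 J1=1 J2=1
P@0,2 dof=1 J1 → L=3 J1=2 J2=1
M=3(L−1)−2J1−J2=3·2−2·2−1=1

M = 1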